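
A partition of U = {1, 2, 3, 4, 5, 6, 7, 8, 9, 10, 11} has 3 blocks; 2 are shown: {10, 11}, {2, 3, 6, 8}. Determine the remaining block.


U = {1, 2, 3, 4, 5, 6, 7, 8, 9, 10, 11}
Shown blocks: {10, 11}, {2, 3, 6, 8}
A partition's blocks are pairwise disjoint and cover U, so the missing block = U \ (union of shown blocks).
Union of shown blocks: {2, 3, 6, 8, 10, 11}
Missing block = U \ (union) = {1, 4, 5, 7, 9}

{1, 4, 5, 7, 9}


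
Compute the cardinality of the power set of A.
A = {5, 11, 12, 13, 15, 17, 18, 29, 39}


Set A = {5, 11, 12, 13, 15, 17, 18, 29, 39}
|A| = 9
The power set P(A) contains all subsets of A.
|P(A)| = 2^|A| = 2^9 = 512

512


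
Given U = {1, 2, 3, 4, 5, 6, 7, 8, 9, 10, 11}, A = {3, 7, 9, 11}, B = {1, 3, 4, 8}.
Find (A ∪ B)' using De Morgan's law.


U = {1, 2, 3, 4, 5, 6, 7, 8, 9, 10, 11}
A = {3, 7, 9, 11}, B = {1, 3, 4, 8}
A ∪ B = {1, 3, 4, 7, 8, 9, 11}
(A ∪ B)' = U \ (A ∪ B) = {2, 5, 6, 10}
Verification via A' ∩ B': A' = {1, 2, 4, 5, 6, 8, 10}, B' = {2, 5, 6, 7, 9, 10, 11}
A' ∩ B' = {2, 5, 6, 10} ✓

{2, 5, 6, 10}


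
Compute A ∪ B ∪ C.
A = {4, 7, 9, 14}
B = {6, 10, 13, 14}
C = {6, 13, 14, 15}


Set A = {4, 7, 9, 14}
Set B = {6, 10, 13, 14}
Set C = {6, 13, 14, 15}
First, A ∪ B = {4, 6, 7, 9, 10, 13, 14}
Then, (A ∪ B) ∪ C = {4, 6, 7, 9, 10, 13, 14, 15}

{4, 6, 7, 9, 10, 13, 14, 15}


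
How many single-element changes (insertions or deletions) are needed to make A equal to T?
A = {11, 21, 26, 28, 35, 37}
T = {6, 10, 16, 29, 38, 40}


Set A = {11, 21, 26, 28, 35, 37}
Set T = {6, 10, 16, 29, 38, 40}
Elements to remove from A (in A, not in T): {11, 21, 26, 28, 35, 37} → 6 removals
Elements to add to A (in T, not in A): {6, 10, 16, 29, 38, 40} → 6 additions
Total edits = 6 + 6 = 12

12


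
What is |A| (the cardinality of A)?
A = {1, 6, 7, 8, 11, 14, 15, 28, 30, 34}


Set A = {1, 6, 7, 8, 11, 14, 15, 28, 30, 34}
Listing elements: 1, 6, 7, 8, 11, 14, 15, 28, 30, 34
Counting: 10 elements
|A| = 10

10


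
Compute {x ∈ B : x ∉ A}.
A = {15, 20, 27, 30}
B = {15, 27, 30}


Set A = {15, 20, 27, 30}
Set B = {15, 27, 30}
Check each element of B against A:
15 ∈ A, 27 ∈ A, 30 ∈ A
Elements of B not in A: {}

{}


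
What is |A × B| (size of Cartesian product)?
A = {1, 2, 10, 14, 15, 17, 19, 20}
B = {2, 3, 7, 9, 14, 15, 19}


Set A = {1, 2, 10, 14, 15, 17, 19, 20} has 8 elements.
Set B = {2, 3, 7, 9, 14, 15, 19} has 7 elements.
|A × B| = |A| × |B| = 8 × 7 = 56

56


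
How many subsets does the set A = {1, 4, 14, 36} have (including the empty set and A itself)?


Set A = {1, 4, 14, 36}
|A| = 4
The power set P(A) contains all subsets of A.
|P(A)| = 2^|A| = 2^4 = 16

16


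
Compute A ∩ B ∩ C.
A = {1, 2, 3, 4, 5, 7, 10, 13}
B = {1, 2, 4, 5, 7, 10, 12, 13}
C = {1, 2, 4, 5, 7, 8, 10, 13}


Set A = {1, 2, 3, 4, 5, 7, 10, 13}
Set B = {1, 2, 4, 5, 7, 10, 12, 13}
Set C = {1, 2, 4, 5, 7, 8, 10, 13}
First, A ∩ B = {1, 2, 4, 5, 7, 10, 13}
Then, (A ∩ B) ∩ C = {1, 2, 4, 5, 7, 10, 13}

{1, 2, 4, 5, 7, 10, 13}


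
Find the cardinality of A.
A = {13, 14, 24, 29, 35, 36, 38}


Set A = {13, 14, 24, 29, 35, 36, 38}
Listing elements: 13, 14, 24, 29, 35, 36, 38
Counting: 7 elements
|A| = 7

7


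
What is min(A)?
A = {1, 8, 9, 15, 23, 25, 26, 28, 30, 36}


Set A = {1, 8, 9, 15, 23, 25, 26, 28, 30, 36}
Elements in ascending order: 1, 8, 9, 15, 23, 25, 26, 28, 30, 36
The smallest element is 1.

1


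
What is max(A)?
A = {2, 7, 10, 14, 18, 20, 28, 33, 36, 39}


Set A = {2, 7, 10, 14, 18, 20, 28, 33, 36, 39}
Elements in ascending order: 2, 7, 10, 14, 18, 20, 28, 33, 36, 39
The largest element is 39.

39


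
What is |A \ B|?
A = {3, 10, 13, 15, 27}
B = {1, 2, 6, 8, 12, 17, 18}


Set A = {3, 10, 13, 15, 27}
Set B = {1, 2, 6, 8, 12, 17, 18}
A \ B = {3, 10, 13, 15, 27}
|A \ B| = 5

5


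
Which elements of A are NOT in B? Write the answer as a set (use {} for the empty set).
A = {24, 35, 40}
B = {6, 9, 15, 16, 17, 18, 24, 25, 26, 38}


Set A = {24, 35, 40}
Set B = {6, 9, 15, 16, 17, 18, 24, 25, 26, 38}
Check each element of A against B:
24 ∈ B, 35 ∉ B (include), 40 ∉ B (include)
Elements of A not in B: {35, 40}

{35, 40}


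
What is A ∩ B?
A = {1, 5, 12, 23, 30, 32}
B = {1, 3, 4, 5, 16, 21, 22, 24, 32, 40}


Set A = {1, 5, 12, 23, 30, 32}
Set B = {1, 3, 4, 5, 16, 21, 22, 24, 32, 40}
A ∩ B includes only elements in both sets.
Check each element of A against B:
1 ✓, 5 ✓, 12 ✗, 23 ✗, 30 ✗, 32 ✓
A ∩ B = {1, 5, 32}

{1, 5, 32}


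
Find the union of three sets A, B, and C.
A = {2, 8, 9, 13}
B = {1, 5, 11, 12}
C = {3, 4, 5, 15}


Set A = {2, 8, 9, 13}
Set B = {1, 5, 11, 12}
Set C = {3, 4, 5, 15}
First, A ∪ B = {1, 2, 5, 8, 9, 11, 12, 13}
Then, (A ∪ B) ∪ C = {1, 2, 3, 4, 5, 8, 9, 11, 12, 13, 15}

{1, 2, 3, 4, 5, 8, 9, 11, 12, 13, 15}


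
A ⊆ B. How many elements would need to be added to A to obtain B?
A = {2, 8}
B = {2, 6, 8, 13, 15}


Set A = {2, 8}, |A| = 2
Set B = {2, 6, 8, 13, 15}, |B| = 5
Since A ⊆ B: B \ A = {6, 13, 15}
|B| - |A| = 5 - 2 = 3

3


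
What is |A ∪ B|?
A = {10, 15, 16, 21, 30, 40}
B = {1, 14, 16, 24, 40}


Set A = {10, 15, 16, 21, 30, 40}, |A| = 6
Set B = {1, 14, 16, 24, 40}, |B| = 5
A ∩ B = {16, 40}, |A ∩ B| = 2
|A ∪ B| = |A| + |B| - |A ∩ B| = 6 + 5 - 2 = 9

9


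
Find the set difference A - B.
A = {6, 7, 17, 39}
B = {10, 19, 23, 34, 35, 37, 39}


Set A = {6, 7, 17, 39}
Set B = {10, 19, 23, 34, 35, 37, 39}
A \ B includes elements in A that are not in B.
Check each element of A:
6 (not in B, keep), 7 (not in B, keep), 17 (not in B, keep), 39 (in B, remove)
A \ B = {6, 7, 17}

{6, 7, 17}


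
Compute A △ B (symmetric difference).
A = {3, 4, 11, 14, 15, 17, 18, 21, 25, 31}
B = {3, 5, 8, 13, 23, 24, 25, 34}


Set A = {3, 4, 11, 14, 15, 17, 18, 21, 25, 31}
Set B = {3, 5, 8, 13, 23, 24, 25, 34}
A △ B = (A \ B) ∪ (B \ A)
Elements in A but not B: {4, 11, 14, 15, 17, 18, 21, 31}
Elements in B but not A: {5, 8, 13, 23, 24, 34}
A △ B = {4, 5, 8, 11, 13, 14, 15, 17, 18, 21, 23, 24, 31, 34}

{4, 5, 8, 11, 13, 14, 15, 17, 18, 21, 23, 24, 31, 34}


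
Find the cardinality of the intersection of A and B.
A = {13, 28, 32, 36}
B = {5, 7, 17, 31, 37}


Set A = {13, 28, 32, 36}
Set B = {5, 7, 17, 31, 37}
A ∩ B = {}
|A ∩ B| = 0

0


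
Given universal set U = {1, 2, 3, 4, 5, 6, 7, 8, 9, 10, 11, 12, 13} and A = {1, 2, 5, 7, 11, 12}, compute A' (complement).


Universal set U = {1, 2, 3, 4, 5, 6, 7, 8, 9, 10, 11, 12, 13}
Set A = {1, 2, 5, 7, 11, 12}
A' = U \ A = elements in U but not in A
Checking each element of U:
1 (in A, exclude), 2 (in A, exclude), 3 (not in A, include), 4 (not in A, include), 5 (in A, exclude), 6 (not in A, include), 7 (in A, exclude), 8 (not in A, include), 9 (not in A, include), 10 (not in A, include), 11 (in A, exclude), 12 (in A, exclude), 13 (not in A, include)
A' = {3, 4, 6, 8, 9, 10, 13}

{3, 4, 6, 8, 9, 10, 13}


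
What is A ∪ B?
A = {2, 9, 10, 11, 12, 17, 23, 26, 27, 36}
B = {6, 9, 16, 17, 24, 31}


Set A = {2, 9, 10, 11, 12, 17, 23, 26, 27, 36}
Set B = {6, 9, 16, 17, 24, 31}
A ∪ B includes all elements in either set.
Elements from A: {2, 9, 10, 11, 12, 17, 23, 26, 27, 36}
Elements from B not already included: {6, 16, 24, 31}
A ∪ B = {2, 6, 9, 10, 11, 12, 16, 17, 23, 24, 26, 27, 31, 36}

{2, 6, 9, 10, 11, 12, 16, 17, 23, 24, 26, 27, 31, 36}


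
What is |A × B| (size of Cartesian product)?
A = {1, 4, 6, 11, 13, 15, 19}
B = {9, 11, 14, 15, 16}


Set A = {1, 4, 6, 11, 13, 15, 19} has 7 elements.
Set B = {9, 11, 14, 15, 16} has 5 elements.
|A × B| = |A| × |B| = 7 × 5 = 35

35


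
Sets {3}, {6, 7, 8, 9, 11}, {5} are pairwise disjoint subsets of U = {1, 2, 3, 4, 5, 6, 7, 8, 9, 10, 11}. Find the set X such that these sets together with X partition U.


U = {1, 2, 3, 4, 5, 6, 7, 8, 9, 10, 11}
Shown blocks: {3}, {6, 7, 8, 9, 11}, {5}
A partition's blocks are pairwise disjoint and cover U, so the missing block = U \ (union of shown blocks).
Union of shown blocks: {3, 5, 6, 7, 8, 9, 11}
Missing block = U \ (union) = {1, 2, 4, 10}

{1, 2, 4, 10}


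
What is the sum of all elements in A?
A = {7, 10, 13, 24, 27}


Set A = {7, 10, 13, 24, 27}
Sum = 7 + 10 + 13 + 24 + 27 = 81

81


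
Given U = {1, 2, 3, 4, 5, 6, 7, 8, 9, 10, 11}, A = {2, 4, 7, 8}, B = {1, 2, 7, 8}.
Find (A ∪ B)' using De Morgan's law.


U = {1, 2, 3, 4, 5, 6, 7, 8, 9, 10, 11}
A = {2, 4, 7, 8}, B = {1, 2, 7, 8}
A ∪ B = {1, 2, 4, 7, 8}
(A ∪ B)' = U \ (A ∪ B) = {3, 5, 6, 9, 10, 11}
Verification via A' ∩ B': A' = {1, 3, 5, 6, 9, 10, 11}, B' = {3, 4, 5, 6, 9, 10, 11}
A' ∩ B' = {3, 5, 6, 9, 10, 11} ✓

{3, 5, 6, 9, 10, 11}


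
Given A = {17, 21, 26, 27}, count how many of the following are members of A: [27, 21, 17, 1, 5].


Set A = {17, 21, 26, 27}
Candidates: [27, 21, 17, 1, 5]
Check each candidate:
27 ∈ A, 21 ∈ A, 17 ∈ A, 1 ∉ A, 5 ∉ A
Count of candidates in A: 3

3


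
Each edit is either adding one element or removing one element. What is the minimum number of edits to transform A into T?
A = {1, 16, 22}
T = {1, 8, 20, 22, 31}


Set A = {1, 16, 22}
Set T = {1, 8, 20, 22, 31}
Elements to remove from A (in A, not in T): {16} → 1 removals
Elements to add to A (in T, not in A): {8, 20, 31} → 3 additions
Total edits = 1 + 3 = 4

4


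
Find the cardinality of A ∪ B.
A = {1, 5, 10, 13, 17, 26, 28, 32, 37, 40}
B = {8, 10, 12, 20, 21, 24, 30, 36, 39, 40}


Set A = {1, 5, 10, 13, 17, 26, 28, 32, 37, 40}, |A| = 10
Set B = {8, 10, 12, 20, 21, 24, 30, 36, 39, 40}, |B| = 10
A ∩ B = {10, 40}, |A ∩ B| = 2
|A ∪ B| = |A| + |B| - |A ∩ B| = 10 + 10 - 2 = 18

18


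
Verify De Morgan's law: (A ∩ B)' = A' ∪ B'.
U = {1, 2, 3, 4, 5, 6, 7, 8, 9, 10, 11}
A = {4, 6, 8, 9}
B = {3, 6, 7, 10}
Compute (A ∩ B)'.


U = {1, 2, 3, 4, 5, 6, 7, 8, 9, 10, 11}
A = {4, 6, 8, 9}, B = {3, 6, 7, 10}
A ∩ B = {6}
(A ∩ B)' = U \ (A ∩ B) = {1, 2, 3, 4, 5, 7, 8, 9, 10, 11}
Verification via A' ∪ B': A' = {1, 2, 3, 5, 7, 10, 11}, B' = {1, 2, 4, 5, 8, 9, 11}
A' ∪ B' = {1, 2, 3, 4, 5, 7, 8, 9, 10, 11} ✓

{1, 2, 3, 4, 5, 7, 8, 9, 10, 11}


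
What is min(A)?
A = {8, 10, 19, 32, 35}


Set A = {8, 10, 19, 32, 35}
Elements in ascending order: 8, 10, 19, 32, 35
The smallest element is 8.

8


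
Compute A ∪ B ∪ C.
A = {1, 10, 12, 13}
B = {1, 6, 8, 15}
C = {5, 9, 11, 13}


Set A = {1, 10, 12, 13}
Set B = {1, 6, 8, 15}
Set C = {5, 9, 11, 13}
First, A ∪ B = {1, 6, 8, 10, 12, 13, 15}
Then, (A ∪ B) ∪ C = {1, 5, 6, 8, 9, 10, 11, 12, 13, 15}

{1, 5, 6, 8, 9, 10, 11, 12, 13, 15}


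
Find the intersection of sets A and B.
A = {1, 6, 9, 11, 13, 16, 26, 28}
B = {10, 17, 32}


Set A = {1, 6, 9, 11, 13, 16, 26, 28}
Set B = {10, 17, 32}
A ∩ B includes only elements in both sets.
Check each element of A against B:
1 ✗, 6 ✗, 9 ✗, 11 ✗, 13 ✗, 16 ✗, 26 ✗, 28 ✗
A ∩ B = {}

{}


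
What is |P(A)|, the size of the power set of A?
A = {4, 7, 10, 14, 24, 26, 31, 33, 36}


Set A = {4, 7, 10, 14, 24, 26, 31, 33, 36}
|A| = 9
The power set P(A) contains all subsets of A.
|P(A)| = 2^|A| = 2^9 = 512

512


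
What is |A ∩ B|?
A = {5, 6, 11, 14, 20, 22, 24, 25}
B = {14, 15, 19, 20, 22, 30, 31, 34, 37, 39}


Set A = {5, 6, 11, 14, 20, 22, 24, 25}
Set B = {14, 15, 19, 20, 22, 30, 31, 34, 37, 39}
A ∩ B = {14, 20, 22}
|A ∩ B| = 3

3


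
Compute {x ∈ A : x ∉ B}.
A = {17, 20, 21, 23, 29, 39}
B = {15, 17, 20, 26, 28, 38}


Set A = {17, 20, 21, 23, 29, 39}
Set B = {15, 17, 20, 26, 28, 38}
Check each element of A against B:
17 ∈ B, 20 ∈ B, 21 ∉ B (include), 23 ∉ B (include), 29 ∉ B (include), 39 ∉ B (include)
Elements of A not in B: {21, 23, 29, 39}

{21, 23, 29, 39}


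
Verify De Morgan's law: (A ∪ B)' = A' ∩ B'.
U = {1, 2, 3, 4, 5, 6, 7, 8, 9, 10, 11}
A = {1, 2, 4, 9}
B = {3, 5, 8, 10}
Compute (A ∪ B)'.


U = {1, 2, 3, 4, 5, 6, 7, 8, 9, 10, 11}
A = {1, 2, 4, 9}, B = {3, 5, 8, 10}
A ∪ B = {1, 2, 3, 4, 5, 8, 9, 10}
(A ∪ B)' = U \ (A ∪ B) = {6, 7, 11}
Verification via A' ∩ B': A' = {3, 5, 6, 7, 8, 10, 11}, B' = {1, 2, 4, 6, 7, 9, 11}
A' ∩ B' = {6, 7, 11} ✓

{6, 7, 11}


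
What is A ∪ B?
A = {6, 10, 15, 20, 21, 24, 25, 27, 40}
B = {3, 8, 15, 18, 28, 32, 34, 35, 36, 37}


Set A = {6, 10, 15, 20, 21, 24, 25, 27, 40}
Set B = {3, 8, 15, 18, 28, 32, 34, 35, 36, 37}
A ∪ B includes all elements in either set.
Elements from A: {6, 10, 15, 20, 21, 24, 25, 27, 40}
Elements from B not already included: {3, 8, 18, 28, 32, 34, 35, 36, 37}
A ∪ B = {3, 6, 8, 10, 15, 18, 20, 21, 24, 25, 27, 28, 32, 34, 35, 36, 37, 40}

{3, 6, 8, 10, 15, 18, 20, 21, 24, 25, 27, 28, 32, 34, 35, 36, 37, 40}


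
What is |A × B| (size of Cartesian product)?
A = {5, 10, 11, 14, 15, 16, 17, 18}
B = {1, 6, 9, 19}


Set A = {5, 10, 11, 14, 15, 16, 17, 18} has 8 elements.
Set B = {1, 6, 9, 19} has 4 elements.
|A × B| = |A| × |B| = 8 × 4 = 32

32


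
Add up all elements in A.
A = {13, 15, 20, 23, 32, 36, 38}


Set A = {13, 15, 20, 23, 32, 36, 38}
Sum = 13 + 15 + 20 + 23 + 32 + 36 + 38 = 177

177


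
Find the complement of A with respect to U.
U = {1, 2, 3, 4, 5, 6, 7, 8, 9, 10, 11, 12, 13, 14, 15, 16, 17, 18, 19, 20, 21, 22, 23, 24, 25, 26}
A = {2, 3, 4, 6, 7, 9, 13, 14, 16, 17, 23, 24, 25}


Universal set U = {1, 2, 3, 4, 5, 6, 7, 8, 9, 10, 11, 12, 13, 14, 15, 16, 17, 18, 19, 20, 21, 22, 23, 24, 25, 26}
Set A = {2, 3, 4, 6, 7, 9, 13, 14, 16, 17, 23, 24, 25}
A' = U \ A = elements in U but not in A
Checking each element of U:
1 (not in A, include), 2 (in A, exclude), 3 (in A, exclude), 4 (in A, exclude), 5 (not in A, include), 6 (in A, exclude), 7 (in A, exclude), 8 (not in A, include), 9 (in A, exclude), 10 (not in A, include), 11 (not in A, include), 12 (not in A, include), 13 (in A, exclude), 14 (in A, exclude), 15 (not in A, include), 16 (in A, exclude), 17 (in A, exclude), 18 (not in A, include), 19 (not in A, include), 20 (not in A, include), 21 (not in A, include), 22 (not in A, include), 23 (in A, exclude), 24 (in A, exclude), 25 (in A, exclude), 26 (not in A, include)
A' = {1, 5, 8, 10, 11, 12, 15, 18, 19, 20, 21, 22, 26}

{1, 5, 8, 10, 11, 12, 15, 18, 19, 20, 21, 22, 26}


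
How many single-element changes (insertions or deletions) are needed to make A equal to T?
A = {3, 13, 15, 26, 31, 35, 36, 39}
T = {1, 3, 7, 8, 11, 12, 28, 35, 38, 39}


Set A = {3, 13, 15, 26, 31, 35, 36, 39}
Set T = {1, 3, 7, 8, 11, 12, 28, 35, 38, 39}
Elements to remove from A (in A, not in T): {13, 15, 26, 31, 36} → 5 removals
Elements to add to A (in T, not in A): {1, 7, 8, 11, 12, 28, 38} → 7 additions
Total edits = 5 + 7 = 12

12


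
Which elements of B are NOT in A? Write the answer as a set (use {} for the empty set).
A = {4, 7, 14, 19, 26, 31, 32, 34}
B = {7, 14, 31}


Set A = {4, 7, 14, 19, 26, 31, 32, 34}
Set B = {7, 14, 31}
Check each element of B against A:
7 ∈ A, 14 ∈ A, 31 ∈ A
Elements of B not in A: {}

{}


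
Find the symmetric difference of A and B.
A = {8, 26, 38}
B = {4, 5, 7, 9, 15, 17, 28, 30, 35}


Set A = {8, 26, 38}
Set B = {4, 5, 7, 9, 15, 17, 28, 30, 35}
A △ B = (A \ B) ∪ (B \ A)
Elements in A but not B: {8, 26, 38}
Elements in B but not A: {4, 5, 7, 9, 15, 17, 28, 30, 35}
A △ B = {4, 5, 7, 8, 9, 15, 17, 26, 28, 30, 35, 38}

{4, 5, 7, 8, 9, 15, 17, 26, 28, 30, 35, 38}


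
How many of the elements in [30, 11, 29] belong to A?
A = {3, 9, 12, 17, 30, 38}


Set A = {3, 9, 12, 17, 30, 38}
Candidates: [30, 11, 29]
Check each candidate:
30 ∈ A, 11 ∉ A, 29 ∉ A
Count of candidates in A: 1

1


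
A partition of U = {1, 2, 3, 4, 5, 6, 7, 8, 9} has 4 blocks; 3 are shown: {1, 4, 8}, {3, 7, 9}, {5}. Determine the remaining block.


U = {1, 2, 3, 4, 5, 6, 7, 8, 9}
Shown blocks: {1, 4, 8}, {3, 7, 9}, {5}
A partition's blocks are pairwise disjoint and cover U, so the missing block = U \ (union of shown blocks).
Union of shown blocks: {1, 3, 4, 5, 7, 8, 9}
Missing block = U \ (union) = {2, 6}

{2, 6}


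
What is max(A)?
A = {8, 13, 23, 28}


Set A = {8, 13, 23, 28}
Elements in ascending order: 8, 13, 23, 28
The largest element is 28.

28


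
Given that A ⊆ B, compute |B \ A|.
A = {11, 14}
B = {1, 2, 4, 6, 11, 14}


Set A = {11, 14}, |A| = 2
Set B = {1, 2, 4, 6, 11, 14}, |B| = 6
Since A ⊆ B: B \ A = {1, 2, 4, 6}
|B| - |A| = 6 - 2 = 4

4


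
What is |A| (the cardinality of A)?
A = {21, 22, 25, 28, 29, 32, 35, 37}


Set A = {21, 22, 25, 28, 29, 32, 35, 37}
Listing elements: 21, 22, 25, 28, 29, 32, 35, 37
Counting: 8 elements
|A| = 8

8


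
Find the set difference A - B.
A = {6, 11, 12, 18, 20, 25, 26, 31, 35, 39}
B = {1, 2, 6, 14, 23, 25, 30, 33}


Set A = {6, 11, 12, 18, 20, 25, 26, 31, 35, 39}
Set B = {1, 2, 6, 14, 23, 25, 30, 33}
A \ B includes elements in A that are not in B.
Check each element of A:
6 (in B, remove), 11 (not in B, keep), 12 (not in B, keep), 18 (not in B, keep), 20 (not in B, keep), 25 (in B, remove), 26 (not in B, keep), 31 (not in B, keep), 35 (not in B, keep), 39 (not in B, keep)
A \ B = {11, 12, 18, 20, 26, 31, 35, 39}

{11, 12, 18, 20, 26, 31, 35, 39}


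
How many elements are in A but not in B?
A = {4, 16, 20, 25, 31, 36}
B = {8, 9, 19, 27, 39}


Set A = {4, 16, 20, 25, 31, 36}
Set B = {8, 9, 19, 27, 39}
A \ B = {4, 16, 20, 25, 31, 36}
|A \ B| = 6

6


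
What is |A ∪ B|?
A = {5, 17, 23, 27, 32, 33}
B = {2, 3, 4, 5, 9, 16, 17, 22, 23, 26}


Set A = {5, 17, 23, 27, 32, 33}, |A| = 6
Set B = {2, 3, 4, 5, 9, 16, 17, 22, 23, 26}, |B| = 10
A ∩ B = {5, 17, 23}, |A ∩ B| = 3
|A ∪ B| = |A| + |B| - |A ∩ B| = 6 + 10 - 3 = 13

13


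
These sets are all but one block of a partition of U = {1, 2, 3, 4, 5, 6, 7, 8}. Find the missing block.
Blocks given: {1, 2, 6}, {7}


U = {1, 2, 3, 4, 5, 6, 7, 8}
Shown blocks: {1, 2, 6}, {7}
A partition's blocks are pairwise disjoint and cover U, so the missing block = U \ (union of shown blocks).
Union of shown blocks: {1, 2, 6, 7}
Missing block = U \ (union) = {3, 4, 5, 8}

{3, 4, 5, 8}


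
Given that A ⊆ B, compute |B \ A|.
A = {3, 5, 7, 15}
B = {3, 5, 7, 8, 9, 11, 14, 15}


Set A = {3, 5, 7, 15}, |A| = 4
Set B = {3, 5, 7, 8, 9, 11, 14, 15}, |B| = 8
Since A ⊆ B: B \ A = {8, 9, 11, 14}
|B| - |A| = 8 - 4 = 4

4


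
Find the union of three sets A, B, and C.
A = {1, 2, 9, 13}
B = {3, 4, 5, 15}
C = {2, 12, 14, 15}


Set A = {1, 2, 9, 13}
Set B = {3, 4, 5, 15}
Set C = {2, 12, 14, 15}
First, A ∪ B = {1, 2, 3, 4, 5, 9, 13, 15}
Then, (A ∪ B) ∪ C = {1, 2, 3, 4, 5, 9, 12, 13, 14, 15}

{1, 2, 3, 4, 5, 9, 12, 13, 14, 15}


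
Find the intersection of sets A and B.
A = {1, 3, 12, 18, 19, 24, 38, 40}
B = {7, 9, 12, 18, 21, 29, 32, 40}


Set A = {1, 3, 12, 18, 19, 24, 38, 40}
Set B = {7, 9, 12, 18, 21, 29, 32, 40}
A ∩ B includes only elements in both sets.
Check each element of A against B:
1 ✗, 3 ✗, 12 ✓, 18 ✓, 19 ✗, 24 ✗, 38 ✗, 40 ✓
A ∩ B = {12, 18, 40}

{12, 18, 40}


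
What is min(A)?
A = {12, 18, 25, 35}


Set A = {12, 18, 25, 35}
Elements in ascending order: 12, 18, 25, 35
The smallest element is 12.

12


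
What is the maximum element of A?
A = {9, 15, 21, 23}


Set A = {9, 15, 21, 23}
Elements in ascending order: 9, 15, 21, 23
The largest element is 23.

23


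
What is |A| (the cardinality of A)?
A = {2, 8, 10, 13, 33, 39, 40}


Set A = {2, 8, 10, 13, 33, 39, 40}
Listing elements: 2, 8, 10, 13, 33, 39, 40
Counting: 7 elements
|A| = 7

7


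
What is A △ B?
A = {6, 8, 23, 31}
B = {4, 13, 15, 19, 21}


Set A = {6, 8, 23, 31}
Set B = {4, 13, 15, 19, 21}
A △ B = (A \ B) ∪ (B \ A)
Elements in A but not B: {6, 8, 23, 31}
Elements in B but not A: {4, 13, 15, 19, 21}
A △ B = {4, 6, 8, 13, 15, 19, 21, 23, 31}

{4, 6, 8, 13, 15, 19, 21, 23, 31}


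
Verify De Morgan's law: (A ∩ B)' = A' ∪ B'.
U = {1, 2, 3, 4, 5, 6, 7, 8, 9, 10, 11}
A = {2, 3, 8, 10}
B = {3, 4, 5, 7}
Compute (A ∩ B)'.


U = {1, 2, 3, 4, 5, 6, 7, 8, 9, 10, 11}
A = {2, 3, 8, 10}, B = {3, 4, 5, 7}
A ∩ B = {3}
(A ∩ B)' = U \ (A ∩ B) = {1, 2, 4, 5, 6, 7, 8, 9, 10, 11}
Verification via A' ∪ B': A' = {1, 4, 5, 6, 7, 9, 11}, B' = {1, 2, 6, 8, 9, 10, 11}
A' ∪ B' = {1, 2, 4, 5, 6, 7, 8, 9, 10, 11} ✓

{1, 2, 4, 5, 6, 7, 8, 9, 10, 11}


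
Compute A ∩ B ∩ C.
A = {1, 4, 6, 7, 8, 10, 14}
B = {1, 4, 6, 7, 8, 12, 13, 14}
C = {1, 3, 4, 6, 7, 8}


Set A = {1, 4, 6, 7, 8, 10, 14}
Set B = {1, 4, 6, 7, 8, 12, 13, 14}
Set C = {1, 3, 4, 6, 7, 8}
First, A ∩ B = {1, 4, 6, 7, 8, 14}
Then, (A ∩ B) ∩ C = {1, 4, 6, 7, 8}

{1, 4, 6, 7, 8}


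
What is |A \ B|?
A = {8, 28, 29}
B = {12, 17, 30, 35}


Set A = {8, 28, 29}
Set B = {12, 17, 30, 35}
A \ B = {8, 28, 29}
|A \ B| = 3

3


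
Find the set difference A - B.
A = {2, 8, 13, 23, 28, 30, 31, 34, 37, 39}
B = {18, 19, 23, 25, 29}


Set A = {2, 8, 13, 23, 28, 30, 31, 34, 37, 39}
Set B = {18, 19, 23, 25, 29}
A \ B includes elements in A that are not in B.
Check each element of A:
2 (not in B, keep), 8 (not in B, keep), 13 (not in B, keep), 23 (in B, remove), 28 (not in B, keep), 30 (not in B, keep), 31 (not in B, keep), 34 (not in B, keep), 37 (not in B, keep), 39 (not in B, keep)
A \ B = {2, 8, 13, 28, 30, 31, 34, 37, 39}

{2, 8, 13, 28, 30, 31, 34, 37, 39}


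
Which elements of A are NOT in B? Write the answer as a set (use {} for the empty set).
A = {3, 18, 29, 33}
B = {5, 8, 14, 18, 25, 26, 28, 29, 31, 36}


Set A = {3, 18, 29, 33}
Set B = {5, 8, 14, 18, 25, 26, 28, 29, 31, 36}
Check each element of A against B:
3 ∉ B (include), 18 ∈ B, 29 ∈ B, 33 ∉ B (include)
Elements of A not in B: {3, 33}

{3, 33}


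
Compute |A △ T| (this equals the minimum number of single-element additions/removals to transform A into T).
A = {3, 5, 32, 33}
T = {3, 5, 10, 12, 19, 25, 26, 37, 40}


Set A = {3, 5, 32, 33}
Set T = {3, 5, 10, 12, 19, 25, 26, 37, 40}
Elements to remove from A (in A, not in T): {32, 33} → 2 removals
Elements to add to A (in T, not in A): {10, 12, 19, 25, 26, 37, 40} → 7 additions
Total edits = 2 + 7 = 9

9


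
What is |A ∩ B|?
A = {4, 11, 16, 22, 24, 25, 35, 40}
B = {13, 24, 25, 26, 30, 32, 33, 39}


Set A = {4, 11, 16, 22, 24, 25, 35, 40}
Set B = {13, 24, 25, 26, 30, 32, 33, 39}
A ∩ B = {24, 25}
|A ∩ B| = 2

2


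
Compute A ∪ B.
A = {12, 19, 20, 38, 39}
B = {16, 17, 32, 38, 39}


Set A = {12, 19, 20, 38, 39}
Set B = {16, 17, 32, 38, 39}
A ∪ B includes all elements in either set.
Elements from A: {12, 19, 20, 38, 39}
Elements from B not already included: {16, 17, 32}
A ∪ B = {12, 16, 17, 19, 20, 32, 38, 39}

{12, 16, 17, 19, 20, 32, 38, 39}


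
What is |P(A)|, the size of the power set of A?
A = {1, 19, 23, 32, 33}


Set A = {1, 19, 23, 32, 33}
|A| = 5
The power set P(A) contains all subsets of A.
|P(A)| = 2^|A| = 2^5 = 32

32


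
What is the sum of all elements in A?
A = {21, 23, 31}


Set A = {21, 23, 31}
Sum = 21 + 23 + 31 = 75

75


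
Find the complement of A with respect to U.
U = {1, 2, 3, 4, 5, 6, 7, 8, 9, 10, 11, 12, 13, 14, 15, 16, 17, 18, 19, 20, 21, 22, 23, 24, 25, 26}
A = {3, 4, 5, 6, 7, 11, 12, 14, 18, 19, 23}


Universal set U = {1, 2, 3, 4, 5, 6, 7, 8, 9, 10, 11, 12, 13, 14, 15, 16, 17, 18, 19, 20, 21, 22, 23, 24, 25, 26}
Set A = {3, 4, 5, 6, 7, 11, 12, 14, 18, 19, 23}
A' = U \ A = elements in U but not in A
Checking each element of U:
1 (not in A, include), 2 (not in A, include), 3 (in A, exclude), 4 (in A, exclude), 5 (in A, exclude), 6 (in A, exclude), 7 (in A, exclude), 8 (not in A, include), 9 (not in A, include), 10 (not in A, include), 11 (in A, exclude), 12 (in A, exclude), 13 (not in A, include), 14 (in A, exclude), 15 (not in A, include), 16 (not in A, include), 17 (not in A, include), 18 (in A, exclude), 19 (in A, exclude), 20 (not in A, include), 21 (not in A, include), 22 (not in A, include), 23 (in A, exclude), 24 (not in A, include), 25 (not in A, include), 26 (not in A, include)
A' = {1, 2, 8, 9, 10, 13, 15, 16, 17, 20, 21, 22, 24, 25, 26}

{1, 2, 8, 9, 10, 13, 15, 16, 17, 20, 21, 22, 24, 25, 26}


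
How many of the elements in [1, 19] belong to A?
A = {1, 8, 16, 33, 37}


Set A = {1, 8, 16, 33, 37}
Candidates: [1, 19]
Check each candidate:
1 ∈ A, 19 ∉ A
Count of candidates in A: 1

1


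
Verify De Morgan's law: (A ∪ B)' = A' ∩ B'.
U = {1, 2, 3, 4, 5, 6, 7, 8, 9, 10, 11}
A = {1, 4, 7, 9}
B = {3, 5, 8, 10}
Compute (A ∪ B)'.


U = {1, 2, 3, 4, 5, 6, 7, 8, 9, 10, 11}
A = {1, 4, 7, 9}, B = {3, 5, 8, 10}
A ∪ B = {1, 3, 4, 5, 7, 8, 9, 10}
(A ∪ B)' = U \ (A ∪ B) = {2, 6, 11}
Verification via A' ∩ B': A' = {2, 3, 5, 6, 8, 10, 11}, B' = {1, 2, 4, 6, 7, 9, 11}
A' ∩ B' = {2, 6, 11} ✓

{2, 6, 11}


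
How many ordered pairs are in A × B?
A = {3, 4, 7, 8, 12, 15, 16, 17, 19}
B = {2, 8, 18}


Set A = {3, 4, 7, 8, 12, 15, 16, 17, 19} has 9 elements.
Set B = {2, 8, 18} has 3 elements.
|A × B| = |A| × |B| = 9 × 3 = 27

27


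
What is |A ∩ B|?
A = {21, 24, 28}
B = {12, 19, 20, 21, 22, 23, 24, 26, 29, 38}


Set A = {21, 24, 28}
Set B = {12, 19, 20, 21, 22, 23, 24, 26, 29, 38}
A ∩ B = {21, 24}
|A ∩ B| = 2

2


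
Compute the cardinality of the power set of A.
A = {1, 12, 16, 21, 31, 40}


Set A = {1, 12, 16, 21, 31, 40}
|A| = 6
The power set P(A) contains all subsets of A.
|P(A)| = 2^|A| = 2^6 = 64

64


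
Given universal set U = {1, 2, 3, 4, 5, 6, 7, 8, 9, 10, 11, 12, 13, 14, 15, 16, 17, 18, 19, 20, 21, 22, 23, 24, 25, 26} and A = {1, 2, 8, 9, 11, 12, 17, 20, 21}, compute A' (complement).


Universal set U = {1, 2, 3, 4, 5, 6, 7, 8, 9, 10, 11, 12, 13, 14, 15, 16, 17, 18, 19, 20, 21, 22, 23, 24, 25, 26}
Set A = {1, 2, 8, 9, 11, 12, 17, 20, 21}
A' = U \ A = elements in U but not in A
Checking each element of U:
1 (in A, exclude), 2 (in A, exclude), 3 (not in A, include), 4 (not in A, include), 5 (not in A, include), 6 (not in A, include), 7 (not in A, include), 8 (in A, exclude), 9 (in A, exclude), 10 (not in A, include), 11 (in A, exclude), 12 (in A, exclude), 13 (not in A, include), 14 (not in A, include), 15 (not in A, include), 16 (not in A, include), 17 (in A, exclude), 18 (not in A, include), 19 (not in A, include), 20 (in A, exclude), 21 (in A, exclude), 22 (not in A, include), 23 (not in A, include), 24 (not in A, include), 25 (not in A, include), 26 (not in A, include)
A' = {3, 4, 5, 6, 7, 10, 13, 14, 15, 16, 18, 19, 22, 23, 24, 25, 26}

{3, 4, 5, 6, 7, 10, 13, 14, 15, 16, 18, 19, 22, 23, 24, 25, 26}


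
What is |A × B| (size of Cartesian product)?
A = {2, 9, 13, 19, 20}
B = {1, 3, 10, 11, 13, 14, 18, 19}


Set A = {2, 9, 13, 19, 20} has 5 elements.
Set B = {1, 3, 10, 11, 13, 14, 18, 19} has 8 elements.
|A × B| = |A| × |B| = 5 × 8 = 40

40


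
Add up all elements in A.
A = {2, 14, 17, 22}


Set A = {2, 14, 17, 22}
Sum = 2 + 14 + 17 + 22 = 55

55


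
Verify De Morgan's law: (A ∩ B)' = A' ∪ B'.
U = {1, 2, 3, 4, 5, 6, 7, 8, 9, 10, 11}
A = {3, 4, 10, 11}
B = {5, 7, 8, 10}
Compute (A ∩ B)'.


U = {1, 2, 3, 4, 5, 6, 7, 8, 9, 10, 11}
A = {3, 4, 10, 11}, B = {5, 7, 8, 10}
A ∩ B = {10}
(A ∩ B)' = U \ (A ∩ B) = {1, 2, 3, 4, 5, 6, 7, 8, 9, 11}
Verification via A' ∪ B': A' = {1, 2, 5, 6, 7, 8, 9}, B' = {1, 2, 3, 4, 6, 9, 11}
A' ∪ B' = {1, 2, 3, 4, 5, 6, 7, 8, 9, 11} ✓

{1, 2, 3, 4, 5, 6, 7, 8, 9, 11}


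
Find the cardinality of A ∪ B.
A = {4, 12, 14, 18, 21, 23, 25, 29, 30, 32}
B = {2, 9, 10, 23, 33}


Set A = {4, 12, 14, 18, 21, 23, 25, 29, 30, 32}, |A| = 10
Set B = {2, 9, 10, 23, 33}, |B| = 5
A ∩ B = {23}, |A ∩ B| = 1
|A ∪ B| = |A| + |B| - |A ∩ B| = 10 + 5 - 1 = 14

14


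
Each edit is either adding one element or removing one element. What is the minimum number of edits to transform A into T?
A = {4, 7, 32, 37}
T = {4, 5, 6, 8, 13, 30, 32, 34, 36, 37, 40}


Set A = {4, 7, 32, 37}
Set T = {4, 5, 6, 8, 13, 30, 32, 34, 36, 37, 40}
Elements to remove from A (in A, not in T): {7} → 1 removals
Elements to add to A (in T, not in A): {5, 6, 8, 13, 30, 34, 36, 40} → 8 additions
Total edits = 1 + 8 = 9

9


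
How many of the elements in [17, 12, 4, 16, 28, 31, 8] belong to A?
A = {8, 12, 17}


Set A = {8, 12, 17}
Candidates: [17, 12, 4, 16, 28, 31, 8]
Check each candidate:
17 ∈ A, 12 ∈ A, 4 ∉ A, 16 ∉ A, 28 ∉ A, 31 ∉ A, 8 ∈ A
Count of candidates in A: 3

3


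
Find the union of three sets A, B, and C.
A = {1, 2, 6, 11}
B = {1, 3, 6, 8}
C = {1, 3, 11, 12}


Set A = {1, 2, 6, 11}
Set B = {1, 3, 6, 8}
Set C = {1, 3, 11, 12}
First, A ∪ B = {1, 2, 3, 6, 8, 11}
Then, (A ∪ B) ∪ C = {1, 2, 3, 6, 8, 11, 12}

{1, 2, 3, 6, 8, 11, 12}


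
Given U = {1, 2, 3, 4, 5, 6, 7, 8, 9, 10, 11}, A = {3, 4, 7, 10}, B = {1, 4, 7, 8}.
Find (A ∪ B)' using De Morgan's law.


U = {1, 2, 3, 4, 5, 6, 7, 8, 9, 10, 11}
A = {3, 4, 7, 10}, B = {1, 4, 7, 8}
A ∪ B = {1, 3, 4, 7, 8, 10}
(A ∪ B)' = U \ (A ∪ B) = {2, 5, 6, 9, 11}
Verification via A' ∩ B': A' = {1, 2, 5, 6, 8, 9, 11}, B' = {2, 3, 5, 6, 9, 10, 11}
A' ∩ B' = {2, 5, 6, 9, 11} ✓

{2, 5, 6, 9, 11}


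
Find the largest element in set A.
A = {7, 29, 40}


Set A = {7, 29, 40}
Elements in ascending order: 7, 29, 40
The largest element is 40.

40


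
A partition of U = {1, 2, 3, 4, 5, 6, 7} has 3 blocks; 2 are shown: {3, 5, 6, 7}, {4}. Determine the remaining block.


U = {1, 2, 3, 4, 5, 6, 7}
Shown blocks: {3, 5, 6, 7}, {4}
A partition's blocks are pairwise disjoint and cover U, so the missing block = U \ (union of shown blocks).
Union of shown blocks: {3, 4, 5, 6, 7}
Missing block = U \ (union) = {1, 2}

{1, 2}


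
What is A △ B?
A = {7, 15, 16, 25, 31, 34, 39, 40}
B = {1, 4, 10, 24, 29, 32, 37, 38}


Set A = {7, 15, 16, 25, 31, 34, 39, 40}
Set B = {1, 4, 10, 24, 29, 32, 37, 38}
A △ B = (A \ B) ∪ (B \ A)
Elements in A but not B: {7, 15, 16, 25, 31, 34, 39, 40}
Elements in B but not A: {1, 4, 10, 24, 29, 32, 37, 38}
A △ B = {1, 4, 7, 10, 15, 16, 24, 25, 29, 31, 32, 34, 37, 38, 39, 40}

{1, 4, 7, 10, 15, 16, 24, 25, 29, 31, 32, 34, 37, 38, 39, 40}


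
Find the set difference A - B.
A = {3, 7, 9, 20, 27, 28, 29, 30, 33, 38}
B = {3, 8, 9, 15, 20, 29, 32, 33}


Set A = {3, 7, 9, 20, 27, 28, 29, 30, 33, 38}
Set B = {3, 8, 9, 15, 20, 29, 32, 33}
A \ B includes elements in A that are not in B.
Check each element of A:
3 (in B, remove), 7 (not in B, keep), 9 (in B, remove), 20 (in B, remove), 27 (not in B, keep), 28 (not in B, keep), 29 (in B, remove), 30 (not in B, keep), 33 (in B, remove), 38 (not in B, keep)
A \ B = {7, 27, 28, 30, 38}

{7, 27, 28, 30, 38}


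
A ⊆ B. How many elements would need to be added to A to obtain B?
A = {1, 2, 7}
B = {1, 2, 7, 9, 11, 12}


Set A = {1, 2, 7}, |A| = 3
Set B = {1, 2, 7, 9, 11, 12}, |B| = 6
Since A ⊆ B: B \ A = {9, 11, 12}
|B| - |A| = 6 - 3 = 3

3


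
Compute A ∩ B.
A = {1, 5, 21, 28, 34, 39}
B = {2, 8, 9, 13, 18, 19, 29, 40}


Set A = {1, 5, 21, 28, 34, 39}
Set B = {2, 8, 9, 13, 18, 19, 29, 40}
A ∩ B includes only elements in both sets.
Check each element of A against B:
1 ✗, 5 ✗, 21 ✗, 28 ✗, 34 ✗, 39 ✗
A ∩ B = {}

{}


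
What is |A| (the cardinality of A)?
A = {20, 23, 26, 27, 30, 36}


Set A = {20, 23, 26, 27, 30, 36}
Listing elements: 20, 23, 26, 27, 30, 36
Counting: 6 elements
|A| = 6

6


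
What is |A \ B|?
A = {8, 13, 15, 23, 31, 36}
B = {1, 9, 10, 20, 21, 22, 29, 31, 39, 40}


Set A = {8, 13, 15, 23, 31, 36}
Set B = {1, 9, 10, 20, 21, 22, 29, 31, 39, 40}
A \ B = {8, 13, 15, 23, 36}
|A \ B| = 5

5


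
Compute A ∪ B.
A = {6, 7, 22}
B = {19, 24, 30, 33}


Set A = {6, 7, 22}
Set B = {19, 24, 30, 33}
A ∪ B includes all elements in either set.
Elements from A: {6, 7, 22}
Elements from B not already included: {19, 24, 30, 33}
A ∪ B = {6, 7, 19, 22, 24, 30, 33}

{6, 7, 19, 22, 24, 30, 33}


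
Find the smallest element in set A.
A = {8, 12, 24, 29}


Set A = {8, 12, 24, 29}
Elements in ascending order: 8, 12, 24, 29
The smallest element is 8.

8


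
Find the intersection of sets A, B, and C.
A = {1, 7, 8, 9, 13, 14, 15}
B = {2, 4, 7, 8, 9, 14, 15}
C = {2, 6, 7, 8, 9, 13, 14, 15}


Set A = {1, 7, 8, 9, 13, 14, 15}
Set B = {2, 4, 7, 8, 9, 14, 15}
Set C = {2, 6, 7, 8, 9, 13, 14, 15}
First, A ∩ B = {7, 8, 9, 14, 15}
Then, (A ∩ B) ∩ C = {7, 8, 9, 14, 15}

{7, 8, 9, 14, 15}


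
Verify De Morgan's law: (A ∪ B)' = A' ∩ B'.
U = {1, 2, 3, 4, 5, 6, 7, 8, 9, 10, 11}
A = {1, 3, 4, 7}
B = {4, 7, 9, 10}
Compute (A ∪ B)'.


U = {1, 2, 3, 4, 5, 6, 7, 8, 9, 10, 11}
A = {1, 3, 4, 7}, B = {4, 7, 9, 10}
A ∪ B = {1, 3, 4, 7, 9, 10}
(A ∪ B)' = U \ (A ∪ B) = {2, 5, 6, 8, 11}
Verification via A' ∩ B': A' = {2, 5, 6, 8, 9, 10, 11}, B' = {1, 2, 3, 5, 6, 8, 11}
A' ∩ B' = {2, 5, 6, 8, 11} ✓

{2, 5, 6, 8, 11}


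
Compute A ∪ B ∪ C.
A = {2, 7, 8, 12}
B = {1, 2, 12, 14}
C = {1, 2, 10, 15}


Set A = {2, 7, 8, 12}
Set B = {1, 2, 12, 14}
Set C = {1, 2, 10, 15}
First, A ∪ B = {1, 2, 7, 8, 12, 14}
Then, (A ∪ B) ∪ C = {1, 2, 7, 8, 10, 12, 14, 15}

{1, 2, 7, 8, 10, 12, 14, 15}


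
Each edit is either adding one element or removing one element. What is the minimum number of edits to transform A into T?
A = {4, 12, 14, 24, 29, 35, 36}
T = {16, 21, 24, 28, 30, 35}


Set A = {4, 12, 14, 24, 29, 35, 36}
Set T = {16, 21, 24, 28, 30, 35}
Elements to remove from A (in A, not in T): {4, 12, 14, 29, 36} → 5 removals
Elements to add to A (in T, not in A): {16, 21, 28, 30} → 4 additions
Total edits = 5 + 4 = 9

9


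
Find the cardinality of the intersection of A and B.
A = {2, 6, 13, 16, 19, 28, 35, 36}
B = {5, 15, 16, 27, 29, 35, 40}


Set A = {2, 6, 13, 16, 19, 28, 35, 36}
Set B = {5, 15, 16, 27, 29, 35, 40}
A ∩ B = {16, 35}
|A ∩ B| = 2

2


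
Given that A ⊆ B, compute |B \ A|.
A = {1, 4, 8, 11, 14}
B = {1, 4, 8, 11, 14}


Set A = {1, 4, 8, 11, 14}, |A| = 5
Set B = {1, 4, 8, 11, 14}, |B| = 5
Since A ⊆ B: B \ A = {}
|B| - |A| = 5 - 5 = 0

0


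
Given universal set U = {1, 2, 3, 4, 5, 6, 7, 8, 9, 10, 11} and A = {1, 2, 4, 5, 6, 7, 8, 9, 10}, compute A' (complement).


Universal set U = {1, 2, 3, 4, 5, 6, 7, 8, 9, 10, 11}
Set A = {1, 2, 4, 5, 6, 7, 8, 9, 10}
A' = U \ A = elements in U but not in A
Checking each element of U:
1 (in A, exclude), 2 (in A, exclude), 3 (not in A, include), 4 (in A, exclude), 5 (in A, exclude), 6 (in A, exclude), 7 (in A, exclude), 8 (in A, exclude), 9 (in A, exclude), 10 (in A, exclude), 11 (not in A, include)
A' = {3, 11}

{3, 11}


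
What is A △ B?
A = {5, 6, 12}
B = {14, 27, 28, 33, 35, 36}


Set A = {5, 6, 12}
Set B = {14, 27, 28, 33, 35, 36}
A △ B = (A \ B) ∪ (B \ A)
Elements in A but not B: {5, 6, 12}
Elements in B but not A: {14, 27, 28, 33, 35, 36}
A △ B = {5, 6, 12, 14, 27, 28, 33, 35, 36}

{5, 6, 12, 14, 27, 28, 33, 35, 36}


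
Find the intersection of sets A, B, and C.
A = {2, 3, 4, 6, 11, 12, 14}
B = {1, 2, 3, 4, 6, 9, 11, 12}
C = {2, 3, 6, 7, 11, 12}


Set A = {2, 3, 4, 6, 11, 12, 14}
Set B = {1, 2, 3, 4, 6, 9, 11, 12}
Set C = {2, 3, 6, 7, 11, 12}
First, A ∩ B = {2, 3, 4, 6, 11, 12}
Then, (A ∩ B) ∩ C = {2, 3, 6, 11, 12}

{2, 3, 6, 11, 12}


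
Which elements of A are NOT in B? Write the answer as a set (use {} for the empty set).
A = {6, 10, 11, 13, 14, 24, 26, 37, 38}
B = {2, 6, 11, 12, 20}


Set A = {6, 10, 11, 13, 14, 24, 26, 37, 38}
Set B = {2, 6, 11, 12, 20}
Check each element of A against B:
6 ∈ B, 10 ∉ B (include), 11 ∈ B, 13 ∉ B (include), 14 ∉ B (include), 24 ∉ B (include), 26 ∉ B (include), 37 ∉ B (include), 38 ∉ B (include)
Elements of A not in B: {10, 13, 14, 24, 26, 37, 38}

{10, 13, 14, 24, 26, 37, 38}


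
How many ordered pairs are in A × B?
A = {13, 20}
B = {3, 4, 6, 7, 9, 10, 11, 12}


Set A = {13, 20} has 2 elements.
Set B = {3, 4, 6, 7, 9, 10, 11, 12} has 8 elements.
|A × B| = |A| × |B| = 2 × 8 = 16

16


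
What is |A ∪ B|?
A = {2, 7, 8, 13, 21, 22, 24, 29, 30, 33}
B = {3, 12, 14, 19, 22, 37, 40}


Set A = {2, 7, 8, 13, 21, 22, 24, 29, 30, 33}, |A| = 10
Set B = {3, 12, 14, 19, 22, 37, 40}, |B| = 7
A ∩ B = {22}, |A ∩ B| = 1
|A ∪ B| = |A| + |B| - |A ∩ B| = 10 + 7 - 1 = 16

16


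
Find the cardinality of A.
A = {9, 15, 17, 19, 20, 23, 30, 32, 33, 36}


Set A = {9, 15, 17, 19, 20, 23, 30, 32, 33, 36}
Listing elements: 9, 15, 17, 19, 20, 23, 30, 32, 33, 36
Counting: 10 elements
|A| = 10

10


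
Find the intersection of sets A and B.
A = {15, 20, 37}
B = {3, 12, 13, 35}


Set A = {15, 20, 37}
Set B = {3, 12, 13, 35}
A ∩ B includes only elements in both sets.
Check each element of A against B:
15 ✗, 20 ✗, 37 ✗
A ∩ B = {}

{}


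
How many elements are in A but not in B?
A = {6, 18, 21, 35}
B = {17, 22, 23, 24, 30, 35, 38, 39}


Set A = {6, 18, 21, 35}
Set B = {17, 22, 23, 24, 30, 35, 38, 39}
A \ B = {6, 18, 21}
|A \ B| = 3

3


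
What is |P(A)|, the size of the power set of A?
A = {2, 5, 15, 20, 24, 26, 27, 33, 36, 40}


Set A = {2, 5, 15, 20, 24, 26, 27, 33, 36, 40}
|A| = 10
The power set P(A) contains all subsets of A.
|P(A)| = 2^|A| = 2^10 = 1024

1024


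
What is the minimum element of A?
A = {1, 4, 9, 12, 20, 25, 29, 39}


Set A = {1, 4, 9, 12, 20, 25, 29, 39}
Elements in ascending order: 1, 4, 9, 12, 20, 25, 29, 39
The smallest element is 1.

1


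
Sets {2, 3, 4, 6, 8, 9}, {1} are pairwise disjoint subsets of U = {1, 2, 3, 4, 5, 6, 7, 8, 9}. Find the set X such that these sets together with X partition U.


U = {1, 2, 3, 4, 5, 6, 7, 8, 9}
Shown blocks: {2, 3, 4, 6, 8, 9}, {1}
A partition's blocks are pairwise disjoint and cover U, so the missing block = U \ (union of shown blocks).
Union of shown blocks: {1, 2, 3, 4, 6, 8, 9}
Missing block = U \ (union) = {5, 7}

{5, 7}


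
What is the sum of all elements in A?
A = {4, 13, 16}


Set A = {4, 13, 16}
Sum = 4 + 13 + 16 = 33

33


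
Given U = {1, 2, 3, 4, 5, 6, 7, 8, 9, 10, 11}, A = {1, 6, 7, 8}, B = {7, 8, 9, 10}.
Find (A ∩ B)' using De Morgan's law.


U = {1, 2, 3, 4, 5, 6, 7, 8, 9, 10, 11}
A = {1, 6, 7, 8}, B = {7, 8, 9, 10}
A ∩ B = {7, 8}
(A ∩ B)' = U \ (A ∩ B) = {1, 2, 3, 4, 5, 6, 9, 10, 11}
Verification via A' ∪ B': A' = {2, 3, 4, 5, 9, 10, 11}, B' = {1, 2, 3, 4, 5, 6, 11}
A' ∪ B' = {1, 2, 3, 4, 5, 6, 9, 10, 11} ✓

{1, 2, 3, 4, 5, 6, 9, 10, 11}


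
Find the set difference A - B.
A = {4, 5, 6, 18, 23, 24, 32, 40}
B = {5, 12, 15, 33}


Set A = {4, 5, 6, 18, 23, 24, 32, 40}
Set B = {5, 12, 15, 33}
A \ B includes elements in A that are not in B.
Check each element of A:
4 (not in B, keep), 5 (in B, remove), 6 (not in B, keep), 18 (not in B, keep), 23 (not in B, keep), 24 (not in B, keep), 32 (not in B, keep), 40 (not in B, keep)
A \ B = {4, 6, 18, 23, 24, 32, 40}

{4, 6, 18, 23, 24, 32, 40}


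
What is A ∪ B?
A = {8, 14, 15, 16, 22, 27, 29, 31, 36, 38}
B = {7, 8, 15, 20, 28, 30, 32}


Set A = {8, 14, 15, 16, 22, 27, 29, 31, 36, 38}
Set B = {7, 8, 15, 20, 28, 30, 32}
A ∪ B includes all elements in either set.
Elements from A: {8, 14, 15, 16, 22, 27, 29, 31, 36, 38}
Elements from B not already included: {7, 20, 28, 30, 32}
A ∪ B = {7, 8, 14, 15, 16, 20, 22, 27, 28, 29, 30, 31, 32, 36, 38}

{7, 8, 14, 15, 16, 20, 22, 27, 28, 29, 30, 31, 32, 36, 38}


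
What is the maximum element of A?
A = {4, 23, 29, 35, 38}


Set A = {4, 23, 29, 35, 38}
Elements in ascending order: 4, 23, 29, 35, 38
The largest element is 38.

38


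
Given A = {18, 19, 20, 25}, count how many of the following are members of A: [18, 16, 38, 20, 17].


Set A = {18, 19, 20, 25}
Candidates: [18, 16, 38, 20, 17]
Check each candidate:
18 ∈ A, 16 ∉ A, 38 ∉ A, 20 ∈ A, 17 ∉ A
Count of candidates in A: 2

2


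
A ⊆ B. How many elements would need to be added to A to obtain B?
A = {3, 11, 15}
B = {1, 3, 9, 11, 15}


Set A = {3, 11, 15}, |A| = 3
Set B = {1, 3, 9, 11, 15}, |B| = 5
Since A ⊆ B: B \ A = {1, 9}
|B| - |A| = 5 - 3 = 2

2


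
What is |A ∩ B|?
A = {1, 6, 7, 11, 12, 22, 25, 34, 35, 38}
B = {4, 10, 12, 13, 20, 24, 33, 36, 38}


Set A = {1, 6, 7, 11, 12, 22, 25, 34, 35, 38}
Set B = {4, 10, 12, 13, 20, 24, 33, 36, 38}
A ∩ B = {12, 38}
|A ∩ B| = 2

2
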